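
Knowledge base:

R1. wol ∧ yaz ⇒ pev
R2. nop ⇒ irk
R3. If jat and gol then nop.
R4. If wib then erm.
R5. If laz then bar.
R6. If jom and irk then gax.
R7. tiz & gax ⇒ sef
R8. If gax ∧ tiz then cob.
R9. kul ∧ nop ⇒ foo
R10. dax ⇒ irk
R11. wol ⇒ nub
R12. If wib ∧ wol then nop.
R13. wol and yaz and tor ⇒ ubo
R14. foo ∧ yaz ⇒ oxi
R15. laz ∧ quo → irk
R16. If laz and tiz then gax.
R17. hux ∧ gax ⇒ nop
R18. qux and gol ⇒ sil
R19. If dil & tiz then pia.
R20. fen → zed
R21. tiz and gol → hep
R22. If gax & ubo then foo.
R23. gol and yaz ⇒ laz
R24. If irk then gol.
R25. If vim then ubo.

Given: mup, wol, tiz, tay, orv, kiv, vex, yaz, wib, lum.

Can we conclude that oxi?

No

Forward chaining from the given facts derives: pev, erm, nub, nop, irk, gol, hep, laz, bar, gax, sef, cob.
The only rule concluding oxi is R14, which needs foo; that is never established.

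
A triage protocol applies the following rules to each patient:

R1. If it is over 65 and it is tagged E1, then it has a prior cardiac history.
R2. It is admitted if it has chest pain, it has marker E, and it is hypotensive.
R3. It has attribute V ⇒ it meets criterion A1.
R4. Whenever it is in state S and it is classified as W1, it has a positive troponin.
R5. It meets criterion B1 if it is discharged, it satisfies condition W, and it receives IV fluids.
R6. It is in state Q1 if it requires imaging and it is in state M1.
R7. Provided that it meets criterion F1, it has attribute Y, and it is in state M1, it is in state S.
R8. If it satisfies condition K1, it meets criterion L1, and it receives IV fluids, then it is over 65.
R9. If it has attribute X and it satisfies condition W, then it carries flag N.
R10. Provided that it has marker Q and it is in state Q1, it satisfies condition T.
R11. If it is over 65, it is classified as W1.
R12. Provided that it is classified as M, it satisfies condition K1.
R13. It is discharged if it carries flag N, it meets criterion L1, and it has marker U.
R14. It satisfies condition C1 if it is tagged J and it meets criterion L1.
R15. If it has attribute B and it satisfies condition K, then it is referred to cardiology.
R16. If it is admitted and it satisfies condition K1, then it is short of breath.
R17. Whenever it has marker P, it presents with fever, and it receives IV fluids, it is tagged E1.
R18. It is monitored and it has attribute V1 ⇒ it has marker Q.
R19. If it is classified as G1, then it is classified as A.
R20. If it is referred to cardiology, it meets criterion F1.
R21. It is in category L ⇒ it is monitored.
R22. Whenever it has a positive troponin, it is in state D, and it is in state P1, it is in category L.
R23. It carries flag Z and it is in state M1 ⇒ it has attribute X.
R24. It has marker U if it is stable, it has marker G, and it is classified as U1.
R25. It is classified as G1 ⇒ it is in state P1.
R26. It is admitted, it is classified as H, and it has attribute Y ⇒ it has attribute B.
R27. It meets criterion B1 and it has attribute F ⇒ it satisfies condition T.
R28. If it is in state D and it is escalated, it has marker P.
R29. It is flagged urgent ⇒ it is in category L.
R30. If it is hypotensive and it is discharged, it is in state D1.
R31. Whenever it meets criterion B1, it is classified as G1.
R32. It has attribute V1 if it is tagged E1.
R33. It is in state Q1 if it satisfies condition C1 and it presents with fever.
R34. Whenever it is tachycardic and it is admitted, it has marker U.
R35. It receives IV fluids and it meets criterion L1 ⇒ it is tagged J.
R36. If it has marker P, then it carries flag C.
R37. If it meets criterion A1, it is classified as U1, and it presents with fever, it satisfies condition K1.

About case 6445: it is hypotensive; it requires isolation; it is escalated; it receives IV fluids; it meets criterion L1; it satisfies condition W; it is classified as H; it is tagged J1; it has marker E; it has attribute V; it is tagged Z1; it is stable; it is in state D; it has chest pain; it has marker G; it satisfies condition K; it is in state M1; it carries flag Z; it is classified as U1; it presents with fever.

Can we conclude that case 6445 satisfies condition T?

No

Forward chaining from the given facts derives: is admitted, meets criterion A1, has attribute X, has marker U, has marker P, is tagged J, carries flag C, satisfies condition K1, is over 65, carries flag N, is classified as W1, is discharged, satisfies condition C1, is short of breath, is tagged E1, is in state D1, has attribute V1, is in state Q1, has a prior cardiac history, meets criterion B1, is classified as G1, is classified as A, is in state P1.
Rules concluding "it satisfies condition T": R10 needs "it has marker Q"; R27 needs "it has attribute F" — none of these are established.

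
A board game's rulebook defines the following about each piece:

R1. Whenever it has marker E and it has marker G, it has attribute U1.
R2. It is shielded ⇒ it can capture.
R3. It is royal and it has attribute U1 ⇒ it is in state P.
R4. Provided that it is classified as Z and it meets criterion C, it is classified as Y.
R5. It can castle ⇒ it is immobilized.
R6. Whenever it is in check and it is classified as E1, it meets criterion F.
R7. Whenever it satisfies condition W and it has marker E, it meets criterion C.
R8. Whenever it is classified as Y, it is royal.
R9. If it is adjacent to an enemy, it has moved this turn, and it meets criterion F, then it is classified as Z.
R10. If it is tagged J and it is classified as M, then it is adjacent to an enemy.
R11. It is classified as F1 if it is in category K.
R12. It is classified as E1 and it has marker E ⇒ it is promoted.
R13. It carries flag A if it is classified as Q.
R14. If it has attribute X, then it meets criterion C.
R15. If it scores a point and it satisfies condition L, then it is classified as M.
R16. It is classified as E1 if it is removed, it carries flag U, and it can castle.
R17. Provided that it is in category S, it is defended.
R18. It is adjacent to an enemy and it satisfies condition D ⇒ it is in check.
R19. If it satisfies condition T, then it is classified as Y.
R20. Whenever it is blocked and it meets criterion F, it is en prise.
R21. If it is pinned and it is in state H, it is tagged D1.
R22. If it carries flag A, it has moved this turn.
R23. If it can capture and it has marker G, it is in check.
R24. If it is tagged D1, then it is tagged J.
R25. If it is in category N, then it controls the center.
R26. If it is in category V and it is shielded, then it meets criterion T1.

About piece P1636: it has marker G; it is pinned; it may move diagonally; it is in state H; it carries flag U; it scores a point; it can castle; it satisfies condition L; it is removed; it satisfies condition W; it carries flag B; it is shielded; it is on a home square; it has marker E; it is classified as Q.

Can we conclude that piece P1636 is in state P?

By R1 (it has marker E, it has marker G): it has attribute U1.
By R2 (it is shielded): it can capture.
By R7 (it satisfies condition W, it has marker E): it meets criterion C.
By R13 (it is classified as Q): it carries flag A.
By R15 (it scores a point, it satisfies condition L): it is classified as M.
By R16 (it is removed, it carries flag U, it can castle): it is classified as E1.
By R21 (it is pinned, it is in state H): it is tagged D1.
By R22 (it carries flag A): it has moved this turn.
By R23 (it can capture, it has marker G): it is in check.
By R24 (it is tagged D1): it is tagged J.
By R6 (it is in check, it is classified as E1): it meets criterion F.
By R10 (it is tagged J, it is classified as M): it is adjacent to an enemy.
By R9 (it is adjacent to an enemy, it has moved this turn, it meets criterion F): it is classified as Z.
By R4 (it is classified as Z, it meets criterion C): it is classified as Y.
By R8 (it is classified as Y): it is royal.
By R3 (it is royal, it has attribute U1): it is in state P.

Yes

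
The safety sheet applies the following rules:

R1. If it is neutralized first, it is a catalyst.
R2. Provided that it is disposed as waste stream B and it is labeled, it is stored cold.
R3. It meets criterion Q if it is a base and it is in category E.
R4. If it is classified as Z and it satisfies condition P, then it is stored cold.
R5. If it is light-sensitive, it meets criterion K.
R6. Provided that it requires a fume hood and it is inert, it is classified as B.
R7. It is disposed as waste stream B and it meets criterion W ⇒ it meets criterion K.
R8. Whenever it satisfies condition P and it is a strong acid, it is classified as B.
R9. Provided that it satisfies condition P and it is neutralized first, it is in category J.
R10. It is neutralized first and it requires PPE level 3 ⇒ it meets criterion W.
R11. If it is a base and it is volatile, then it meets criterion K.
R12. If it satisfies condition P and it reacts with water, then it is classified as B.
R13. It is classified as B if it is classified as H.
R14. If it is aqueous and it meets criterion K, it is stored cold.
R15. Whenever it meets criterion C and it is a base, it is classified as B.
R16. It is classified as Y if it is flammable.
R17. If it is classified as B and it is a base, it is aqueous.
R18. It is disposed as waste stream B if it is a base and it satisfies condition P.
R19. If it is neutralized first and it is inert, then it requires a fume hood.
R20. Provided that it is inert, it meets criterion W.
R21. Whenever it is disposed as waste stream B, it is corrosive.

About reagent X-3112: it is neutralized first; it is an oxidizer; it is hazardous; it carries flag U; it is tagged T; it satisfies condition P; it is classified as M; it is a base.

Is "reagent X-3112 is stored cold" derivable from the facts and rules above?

No

Forward chaining from the given facts derives: is a catalyst, is in category J, is disposed as waste stream B, is corrosive.
Rules concluding "it is stored cold": R2 needs "it is labeled"; R4 needs "it is classified as Z"; R14 needs "it is aqueous" — none of these are established.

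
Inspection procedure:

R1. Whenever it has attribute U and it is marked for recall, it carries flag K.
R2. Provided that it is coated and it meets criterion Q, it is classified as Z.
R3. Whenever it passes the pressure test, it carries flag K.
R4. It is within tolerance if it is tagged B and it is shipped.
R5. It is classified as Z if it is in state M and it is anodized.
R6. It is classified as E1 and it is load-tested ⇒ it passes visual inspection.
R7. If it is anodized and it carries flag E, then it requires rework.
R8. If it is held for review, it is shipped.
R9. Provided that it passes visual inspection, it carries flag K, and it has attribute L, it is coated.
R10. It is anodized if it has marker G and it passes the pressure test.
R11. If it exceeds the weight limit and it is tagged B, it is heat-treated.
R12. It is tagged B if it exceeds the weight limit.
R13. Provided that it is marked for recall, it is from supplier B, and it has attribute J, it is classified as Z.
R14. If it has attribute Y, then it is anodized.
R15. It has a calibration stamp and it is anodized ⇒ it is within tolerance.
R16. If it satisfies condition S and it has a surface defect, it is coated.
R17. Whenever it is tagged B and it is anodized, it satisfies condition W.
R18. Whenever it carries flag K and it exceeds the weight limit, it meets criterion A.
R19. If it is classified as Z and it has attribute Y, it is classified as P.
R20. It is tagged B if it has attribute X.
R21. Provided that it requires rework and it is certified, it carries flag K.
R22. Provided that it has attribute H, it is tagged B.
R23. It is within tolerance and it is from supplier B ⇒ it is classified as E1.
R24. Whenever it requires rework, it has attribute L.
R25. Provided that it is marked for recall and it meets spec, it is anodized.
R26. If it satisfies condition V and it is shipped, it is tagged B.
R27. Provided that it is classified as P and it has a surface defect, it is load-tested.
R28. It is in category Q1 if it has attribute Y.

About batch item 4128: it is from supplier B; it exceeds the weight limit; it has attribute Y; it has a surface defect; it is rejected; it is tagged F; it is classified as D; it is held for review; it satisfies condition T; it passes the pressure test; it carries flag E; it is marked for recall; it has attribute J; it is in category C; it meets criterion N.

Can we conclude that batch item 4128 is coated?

By R3 (it passes the pressure test): it carries flag K.
By R8 (it is held for review): it is shipped.
By R12 (it exceeds the weight limit): it is tagged B.
By R13 (it is marked for recall, it is from supplier B, it has attribute J): it is classified as Z.
By R14 (it has attribute Y): it is anodized.
By R19 (it is classified as Z, it has attribute Y): it is classified as P.
By R27 (it is classified as P, it has a surface defect): it is load-tested.
By R4 (it is tagged B, it is shipped): it is within tolerance.
By R7 (it is anodized, it carries flag E): it requires rework.
By R23 (it is within tolerance, it is from supplier B): it is classified as E1.
By R24 (it requires rework): it has attribute L.
By R6 (it is classified as E1, it is load-tested): it passes visual inspection.
By R9 (it passes visual inspection, it carries flag K, it has attribute L): it is coated.

Yes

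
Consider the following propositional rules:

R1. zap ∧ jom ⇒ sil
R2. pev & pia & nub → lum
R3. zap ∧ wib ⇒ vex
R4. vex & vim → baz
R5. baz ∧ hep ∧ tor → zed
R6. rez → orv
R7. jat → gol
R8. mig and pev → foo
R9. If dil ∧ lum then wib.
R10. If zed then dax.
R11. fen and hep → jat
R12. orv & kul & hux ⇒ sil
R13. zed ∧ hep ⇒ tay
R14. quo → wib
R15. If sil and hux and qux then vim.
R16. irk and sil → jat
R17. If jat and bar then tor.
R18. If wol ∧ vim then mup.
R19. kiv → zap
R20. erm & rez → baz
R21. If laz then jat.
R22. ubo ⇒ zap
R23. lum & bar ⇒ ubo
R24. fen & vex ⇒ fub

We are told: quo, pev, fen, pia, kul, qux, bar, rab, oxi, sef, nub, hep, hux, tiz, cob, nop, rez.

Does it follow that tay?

lum  (by R2: pev, pia, nub)
orv  (by R6: rez)
jat  (by R11: fen, hep)
sil  (by R12: orv, kul, hux)
wib  (by R14: quo)
vim  (by R15: sil, hux, qux)
tor  (by R17: jat, bar)
ubo  (by R23: lum, bar)
zap  (by R22: ubo)
vex  (by R3: zap, wib)
baz  (by R4: vex, vim)
zed  (by R5: baz, hep, tor)
tay  (by R13: zed, hep)

Yes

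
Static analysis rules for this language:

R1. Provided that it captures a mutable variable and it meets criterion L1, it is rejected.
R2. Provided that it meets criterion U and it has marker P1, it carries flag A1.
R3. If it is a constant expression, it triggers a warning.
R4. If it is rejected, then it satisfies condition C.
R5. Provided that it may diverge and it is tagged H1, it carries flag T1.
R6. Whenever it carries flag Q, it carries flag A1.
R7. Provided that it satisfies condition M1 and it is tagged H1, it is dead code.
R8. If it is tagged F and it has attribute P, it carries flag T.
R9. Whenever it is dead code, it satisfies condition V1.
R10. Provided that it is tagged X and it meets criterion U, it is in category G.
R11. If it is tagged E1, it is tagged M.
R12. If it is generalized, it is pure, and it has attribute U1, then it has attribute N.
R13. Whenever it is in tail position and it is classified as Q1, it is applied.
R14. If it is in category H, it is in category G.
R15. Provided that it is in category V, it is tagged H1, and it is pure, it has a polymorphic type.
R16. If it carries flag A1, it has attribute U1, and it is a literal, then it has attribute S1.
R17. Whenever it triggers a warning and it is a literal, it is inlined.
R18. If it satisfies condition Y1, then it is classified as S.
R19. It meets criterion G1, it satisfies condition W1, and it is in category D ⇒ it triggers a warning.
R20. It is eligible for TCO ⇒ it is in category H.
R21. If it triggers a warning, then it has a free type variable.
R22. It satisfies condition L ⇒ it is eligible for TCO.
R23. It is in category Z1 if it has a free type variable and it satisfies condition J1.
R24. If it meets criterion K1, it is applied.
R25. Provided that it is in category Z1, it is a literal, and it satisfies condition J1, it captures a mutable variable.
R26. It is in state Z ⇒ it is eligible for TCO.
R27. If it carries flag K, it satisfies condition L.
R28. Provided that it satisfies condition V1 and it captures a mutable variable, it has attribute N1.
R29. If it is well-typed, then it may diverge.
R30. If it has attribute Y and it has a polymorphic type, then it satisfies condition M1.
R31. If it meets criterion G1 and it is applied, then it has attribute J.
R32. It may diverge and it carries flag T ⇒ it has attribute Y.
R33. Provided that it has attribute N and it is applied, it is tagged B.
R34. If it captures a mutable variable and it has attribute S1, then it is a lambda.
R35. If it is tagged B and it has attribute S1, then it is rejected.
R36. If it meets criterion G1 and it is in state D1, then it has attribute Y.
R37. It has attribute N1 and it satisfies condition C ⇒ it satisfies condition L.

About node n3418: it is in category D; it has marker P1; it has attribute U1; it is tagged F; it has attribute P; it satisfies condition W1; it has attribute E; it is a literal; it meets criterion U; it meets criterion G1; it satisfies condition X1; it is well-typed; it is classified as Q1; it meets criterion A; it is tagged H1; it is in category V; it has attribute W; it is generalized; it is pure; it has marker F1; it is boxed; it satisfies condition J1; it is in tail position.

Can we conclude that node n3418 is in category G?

Yes

By R2 (it meets criterion U, it has marker P1): it carries flag A1.
By R8 (it is tagged F, it has attribute P): it carries flag T.
By R12 (it is generalized, it is pure, it has attribute U1): it has attribute N.
By R13 (it is in tail position, it is classified as Q1): it is applied.
By R15 (it is in category V, it is tagged H1, it is pure): it has a polymorphic type.
By R16 (it carries flag A1, it has attribute U1, it is a literal): it has attribute S1.
By R19 (it meets criterion G1, it satisfies condition W1, it is in category D): it triggers a warning.
By R21 (it triggers a warning): it has a free type variable.
By R23 (it has a free type variable, it satisfies condition J1): it is in category Z1.
By R25 (it is in category Z1, it is a literal, it satisfies condition J1): it captures a mutable variable.
By R29 (it is well-typed): it may diverge.
By R32 (it may diverge, it carries flag T): it has attribute Y.
By R33 (it has attribute N, it is applied): it is tagged B.
By R35 (it is tagged B, it has attribute S1): it is rejected.
By R4 (it is rejected): it satisfies condition C.
By R30 (it has attribute Y, it has a polymorphic type): it satisfies condition M1.
By R7 (it satisfies condition M1, it is tagged H1): it is dead code.
By R9 (it is dead code): it satisfies condition V1.
By R28 (it satisfies condition V1, it captures a mutable variable): it has attribute N1.
By R37 (it has attribute N1, it satisfies condition C): it satisfies condition L.
By R22 (it satisfies condition L): it is eligible for TCO.
By R20 (it is eligible for TCO): it is in category H.
By R14 (it is in category H): it is in category G.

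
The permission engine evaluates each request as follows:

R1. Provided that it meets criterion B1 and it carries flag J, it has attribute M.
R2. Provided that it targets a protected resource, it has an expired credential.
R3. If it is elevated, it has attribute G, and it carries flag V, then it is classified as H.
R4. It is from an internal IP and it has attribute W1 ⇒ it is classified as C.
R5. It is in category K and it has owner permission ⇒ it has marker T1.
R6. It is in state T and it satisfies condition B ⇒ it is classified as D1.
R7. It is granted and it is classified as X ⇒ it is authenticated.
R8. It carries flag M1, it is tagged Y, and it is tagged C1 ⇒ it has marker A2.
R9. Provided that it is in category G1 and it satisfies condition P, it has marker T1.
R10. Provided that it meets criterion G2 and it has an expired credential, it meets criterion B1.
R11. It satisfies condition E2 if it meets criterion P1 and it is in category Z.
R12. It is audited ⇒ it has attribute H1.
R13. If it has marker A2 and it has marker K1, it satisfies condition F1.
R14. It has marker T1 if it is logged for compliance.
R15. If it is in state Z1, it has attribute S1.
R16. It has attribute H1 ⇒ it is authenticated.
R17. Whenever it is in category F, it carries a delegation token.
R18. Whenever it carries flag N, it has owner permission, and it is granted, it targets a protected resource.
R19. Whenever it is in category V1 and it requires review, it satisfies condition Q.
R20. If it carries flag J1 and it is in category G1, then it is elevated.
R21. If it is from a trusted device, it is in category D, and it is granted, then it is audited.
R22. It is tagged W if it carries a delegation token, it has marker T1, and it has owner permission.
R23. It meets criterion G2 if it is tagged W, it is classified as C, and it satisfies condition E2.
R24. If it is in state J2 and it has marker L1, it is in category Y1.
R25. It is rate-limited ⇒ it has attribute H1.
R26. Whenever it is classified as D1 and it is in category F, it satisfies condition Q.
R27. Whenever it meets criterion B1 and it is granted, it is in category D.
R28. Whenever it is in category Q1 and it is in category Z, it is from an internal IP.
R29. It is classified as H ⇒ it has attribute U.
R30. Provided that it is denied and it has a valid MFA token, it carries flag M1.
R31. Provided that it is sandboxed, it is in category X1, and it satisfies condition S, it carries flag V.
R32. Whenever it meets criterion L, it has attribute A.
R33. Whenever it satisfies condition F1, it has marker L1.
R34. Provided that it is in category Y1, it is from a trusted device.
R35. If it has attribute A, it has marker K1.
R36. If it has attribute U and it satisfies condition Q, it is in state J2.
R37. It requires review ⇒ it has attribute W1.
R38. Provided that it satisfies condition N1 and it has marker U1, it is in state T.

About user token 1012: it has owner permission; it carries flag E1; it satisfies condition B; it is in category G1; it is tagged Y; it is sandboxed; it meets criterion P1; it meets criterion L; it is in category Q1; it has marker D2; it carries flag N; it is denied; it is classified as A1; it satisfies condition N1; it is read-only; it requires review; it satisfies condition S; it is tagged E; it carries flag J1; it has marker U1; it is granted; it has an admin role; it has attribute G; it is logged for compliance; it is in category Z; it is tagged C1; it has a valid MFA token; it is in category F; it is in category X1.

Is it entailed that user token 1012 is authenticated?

Yes

By R11 (it meets criterion P1, it is in category Z): it satisfies condition E2.
By R14 (it is logged for compliance): it has marker T1.
By R17 (it is in category F): it carries a delegation token.
By R18 (it carries flag N, it has owner permission, it is granted): it targets a protected resource.
By R20 (it carries flag J1, it is in category G1): it is elevated.
By R22 (it carries a delegation token, it has marker T1, it has owner permission): it is tagged W.
By R28 (it is in category Q1, it is in category Z): it is from an internal IP.
By R30 (it is denied, it has a valid MFA token): it carries flag M1.
By R31 (it is sandboxed, it is in category X1, it satisfies condition S): it carries flag V.
By R32 (it meets criterion L): it has attribute A.
By R35 (it has attribute A): it has marker K1.
By R37 (it requires review): it has attribute W1.
By R38 (it satisfies condition N1, it has marker U1): it is in state T.
By R2 (it targets a protected resource): it has an expired credential.
By R3 (it is elevated, it has attribute G, it carries flag V): it is classified as H.
By R4 (it is from an internal IP, it has attribute W1): it is classified as C.
By R6 (it is in state T, it satisfies condition B): it is classified as D1.
By R8 (it carries flag M1, it is tagged Y, it is tagged C1): it has marker A2.
By R13 (it has marker A2, it has marker K1): it satisfies condition F1.
By R23 (it is tagged W, it is classified as C, it satisfies condition E2): it meets criterion G2.
By R26 (it is classified as D1, it is in category F): it satisfies condition Q.
By R29 (it is classified as H): it has attribute U.
By R33 (it satisfies condition F1): it has marker L1.
By R36 (it has attribute U, it satisfies condition Q): it is in state J2.
By R10 (it meets criterion G2, it has an expired credential): it meets criterion B1.
By R24 (it is in state J2, it has marker L1): it is in category Y1.
By R27 (it meets criterion B1, it is granted): it is in category D.
By R34 (it is in category Y1): it is from a trusted device.
By R21 (it is from a trusted device, it is in category D, it is granted): it is audited.
By R12 (it is audited): it has attribute H1.
By R16 (it has attribute H1): it is authenticated.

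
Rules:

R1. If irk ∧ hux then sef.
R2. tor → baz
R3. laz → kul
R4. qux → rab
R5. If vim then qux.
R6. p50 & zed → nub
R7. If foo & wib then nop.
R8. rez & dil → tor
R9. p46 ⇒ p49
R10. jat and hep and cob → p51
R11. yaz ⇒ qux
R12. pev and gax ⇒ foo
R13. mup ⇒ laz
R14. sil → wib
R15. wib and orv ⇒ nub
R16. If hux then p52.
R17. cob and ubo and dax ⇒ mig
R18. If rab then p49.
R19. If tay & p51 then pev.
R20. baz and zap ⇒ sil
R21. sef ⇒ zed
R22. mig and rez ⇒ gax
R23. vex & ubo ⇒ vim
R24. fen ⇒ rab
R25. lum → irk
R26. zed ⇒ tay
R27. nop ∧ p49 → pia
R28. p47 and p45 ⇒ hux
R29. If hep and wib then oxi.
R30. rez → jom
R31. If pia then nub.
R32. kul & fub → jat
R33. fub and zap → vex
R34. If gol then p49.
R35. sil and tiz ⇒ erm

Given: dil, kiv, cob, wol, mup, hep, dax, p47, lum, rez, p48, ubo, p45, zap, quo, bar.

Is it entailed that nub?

Forward chaining from the given facts derives: tor, laz, mig, gax, irk, hux, jom, sef, baz, kul, p52, sil, zed, tay, wib, oxi.
Rules concluding nub: R6 needs p50; R15 needs orv; R31 needs pia — none of these are established.

No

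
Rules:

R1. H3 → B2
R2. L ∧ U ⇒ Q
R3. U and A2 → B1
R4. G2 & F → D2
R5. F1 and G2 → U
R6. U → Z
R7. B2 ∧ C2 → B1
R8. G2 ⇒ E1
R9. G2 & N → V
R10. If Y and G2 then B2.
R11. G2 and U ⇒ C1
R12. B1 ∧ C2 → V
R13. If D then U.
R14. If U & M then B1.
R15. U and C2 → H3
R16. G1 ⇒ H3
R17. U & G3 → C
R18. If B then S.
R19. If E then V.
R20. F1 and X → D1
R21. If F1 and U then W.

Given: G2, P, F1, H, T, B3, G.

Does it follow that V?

No

Forward chaining from the given facts derives: U, Z, E1, C1, W.
Rules concluding V: R9 needs N; R12 needs B1; R19 needs E — none of these are established.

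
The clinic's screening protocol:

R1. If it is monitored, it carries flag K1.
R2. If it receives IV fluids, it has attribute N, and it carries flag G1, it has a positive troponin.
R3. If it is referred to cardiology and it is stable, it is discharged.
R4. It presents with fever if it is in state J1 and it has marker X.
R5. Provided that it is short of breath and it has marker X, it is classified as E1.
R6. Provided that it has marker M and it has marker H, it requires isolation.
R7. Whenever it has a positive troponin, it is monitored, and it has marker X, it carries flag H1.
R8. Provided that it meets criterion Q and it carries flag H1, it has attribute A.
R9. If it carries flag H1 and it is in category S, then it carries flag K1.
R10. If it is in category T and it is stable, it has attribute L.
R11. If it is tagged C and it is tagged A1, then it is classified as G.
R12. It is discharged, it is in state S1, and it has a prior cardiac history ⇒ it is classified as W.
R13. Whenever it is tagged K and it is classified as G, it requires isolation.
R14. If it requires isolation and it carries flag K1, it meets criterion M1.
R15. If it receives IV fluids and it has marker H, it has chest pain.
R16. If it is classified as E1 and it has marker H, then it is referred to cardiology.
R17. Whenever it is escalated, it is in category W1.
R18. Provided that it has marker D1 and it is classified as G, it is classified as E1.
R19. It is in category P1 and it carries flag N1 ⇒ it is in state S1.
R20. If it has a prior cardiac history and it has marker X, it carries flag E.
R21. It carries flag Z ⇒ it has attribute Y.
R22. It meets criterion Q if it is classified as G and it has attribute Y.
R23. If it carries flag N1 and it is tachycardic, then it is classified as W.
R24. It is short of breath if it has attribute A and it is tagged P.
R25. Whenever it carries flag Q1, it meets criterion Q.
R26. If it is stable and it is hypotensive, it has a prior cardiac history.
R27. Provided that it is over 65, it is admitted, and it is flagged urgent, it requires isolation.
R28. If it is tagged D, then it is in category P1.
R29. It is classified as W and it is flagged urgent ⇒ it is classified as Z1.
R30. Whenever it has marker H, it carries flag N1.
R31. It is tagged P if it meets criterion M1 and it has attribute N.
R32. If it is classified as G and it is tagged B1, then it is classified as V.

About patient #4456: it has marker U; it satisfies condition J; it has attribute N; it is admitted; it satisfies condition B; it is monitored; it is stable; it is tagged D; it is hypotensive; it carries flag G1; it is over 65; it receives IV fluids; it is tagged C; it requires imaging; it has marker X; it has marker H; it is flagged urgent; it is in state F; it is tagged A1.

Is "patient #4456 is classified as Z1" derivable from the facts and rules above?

No

Forward chaining from the given facts derives: carries flag K1, has a positive troponin, carries flag H1, is classified as G, has chest pain, has a prior cardiac history, requires isolation, is in category P1, carries flag N1, meets criterion M1, is in state S1, carries flag E, is tagged P.
The only rule concluding "it is classified as Z1" is R29, which needs "it is classified as W"; that is never established.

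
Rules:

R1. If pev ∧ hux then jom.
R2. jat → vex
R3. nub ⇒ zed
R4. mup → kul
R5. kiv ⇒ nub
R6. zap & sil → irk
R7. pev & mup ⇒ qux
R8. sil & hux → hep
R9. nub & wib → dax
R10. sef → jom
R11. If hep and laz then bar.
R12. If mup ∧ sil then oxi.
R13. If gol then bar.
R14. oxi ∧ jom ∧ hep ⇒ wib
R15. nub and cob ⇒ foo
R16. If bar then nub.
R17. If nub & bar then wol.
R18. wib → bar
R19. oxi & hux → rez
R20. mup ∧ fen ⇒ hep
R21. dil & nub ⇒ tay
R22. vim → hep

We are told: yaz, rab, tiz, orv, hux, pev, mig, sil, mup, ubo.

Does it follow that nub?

Yes

jom  (by R1: pev, hux)
hep  (by R8: sil, hux)
oxi  (by R12: mup, sil)
wib  (by R14: oxi, jom, hep)
bar  (by R18: wib)
nub  (by R16: bar)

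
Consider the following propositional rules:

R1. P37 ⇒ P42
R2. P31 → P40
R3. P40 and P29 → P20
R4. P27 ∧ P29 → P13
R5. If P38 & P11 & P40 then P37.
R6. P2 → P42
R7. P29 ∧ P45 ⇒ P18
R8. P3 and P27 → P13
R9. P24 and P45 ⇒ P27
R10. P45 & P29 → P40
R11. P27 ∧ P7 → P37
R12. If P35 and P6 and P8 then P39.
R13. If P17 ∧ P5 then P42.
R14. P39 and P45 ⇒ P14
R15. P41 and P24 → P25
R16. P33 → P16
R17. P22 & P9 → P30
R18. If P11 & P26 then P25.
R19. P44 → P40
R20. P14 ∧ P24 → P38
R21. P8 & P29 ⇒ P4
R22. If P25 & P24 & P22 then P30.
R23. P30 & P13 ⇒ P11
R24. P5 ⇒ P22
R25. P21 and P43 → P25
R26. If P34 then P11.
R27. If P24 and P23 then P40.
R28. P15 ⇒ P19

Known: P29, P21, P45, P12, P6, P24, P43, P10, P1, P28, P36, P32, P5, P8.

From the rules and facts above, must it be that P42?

No

Forward chaining from the given facts derives: P18, P27, P40, P4, P22, P25, P20, P13, P30, P11.
Rules concluding P42: R1 needs P37; R6 needs P2; R13 needs P17 — none of these are established.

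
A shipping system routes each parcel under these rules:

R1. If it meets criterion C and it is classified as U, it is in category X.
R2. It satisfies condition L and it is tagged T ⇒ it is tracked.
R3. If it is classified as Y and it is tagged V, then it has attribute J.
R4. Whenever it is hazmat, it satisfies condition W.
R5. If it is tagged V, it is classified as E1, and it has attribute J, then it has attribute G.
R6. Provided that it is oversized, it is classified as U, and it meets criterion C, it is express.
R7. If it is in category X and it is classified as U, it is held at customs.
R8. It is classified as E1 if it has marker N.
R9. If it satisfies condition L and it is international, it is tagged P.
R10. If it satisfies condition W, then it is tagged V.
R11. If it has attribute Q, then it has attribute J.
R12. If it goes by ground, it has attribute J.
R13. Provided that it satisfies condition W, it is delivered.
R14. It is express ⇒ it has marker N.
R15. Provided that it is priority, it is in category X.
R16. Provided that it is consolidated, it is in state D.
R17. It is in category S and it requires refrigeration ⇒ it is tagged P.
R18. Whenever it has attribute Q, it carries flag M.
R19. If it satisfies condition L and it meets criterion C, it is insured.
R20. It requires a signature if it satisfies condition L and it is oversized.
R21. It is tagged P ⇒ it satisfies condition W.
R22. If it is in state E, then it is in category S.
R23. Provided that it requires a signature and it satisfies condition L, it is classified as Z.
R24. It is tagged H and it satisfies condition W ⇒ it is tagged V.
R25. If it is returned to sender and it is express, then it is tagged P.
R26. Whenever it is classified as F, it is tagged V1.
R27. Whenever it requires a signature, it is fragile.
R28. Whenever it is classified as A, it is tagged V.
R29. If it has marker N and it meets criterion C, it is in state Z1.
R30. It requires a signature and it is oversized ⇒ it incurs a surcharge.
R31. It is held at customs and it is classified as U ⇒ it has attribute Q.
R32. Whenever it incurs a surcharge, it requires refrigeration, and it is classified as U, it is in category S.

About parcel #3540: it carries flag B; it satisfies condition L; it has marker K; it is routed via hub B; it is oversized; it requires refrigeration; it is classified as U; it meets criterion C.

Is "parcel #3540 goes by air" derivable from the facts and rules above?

No

Forward chaining from the given facts derives: is in category X, is express, is held at customs, has marker N, is insured, requires a signature, is classified as Z, is fragile, is in state Z1, incurs a surcharge, has attribute Q, is in category S, is classified as E1, has attribute J, is tagged P, carries flag M, satisfies condition W, is tagged V, is delivered, has attribute G.
No rule has "it goes by air" as its conclusion, and it is not among the given facts.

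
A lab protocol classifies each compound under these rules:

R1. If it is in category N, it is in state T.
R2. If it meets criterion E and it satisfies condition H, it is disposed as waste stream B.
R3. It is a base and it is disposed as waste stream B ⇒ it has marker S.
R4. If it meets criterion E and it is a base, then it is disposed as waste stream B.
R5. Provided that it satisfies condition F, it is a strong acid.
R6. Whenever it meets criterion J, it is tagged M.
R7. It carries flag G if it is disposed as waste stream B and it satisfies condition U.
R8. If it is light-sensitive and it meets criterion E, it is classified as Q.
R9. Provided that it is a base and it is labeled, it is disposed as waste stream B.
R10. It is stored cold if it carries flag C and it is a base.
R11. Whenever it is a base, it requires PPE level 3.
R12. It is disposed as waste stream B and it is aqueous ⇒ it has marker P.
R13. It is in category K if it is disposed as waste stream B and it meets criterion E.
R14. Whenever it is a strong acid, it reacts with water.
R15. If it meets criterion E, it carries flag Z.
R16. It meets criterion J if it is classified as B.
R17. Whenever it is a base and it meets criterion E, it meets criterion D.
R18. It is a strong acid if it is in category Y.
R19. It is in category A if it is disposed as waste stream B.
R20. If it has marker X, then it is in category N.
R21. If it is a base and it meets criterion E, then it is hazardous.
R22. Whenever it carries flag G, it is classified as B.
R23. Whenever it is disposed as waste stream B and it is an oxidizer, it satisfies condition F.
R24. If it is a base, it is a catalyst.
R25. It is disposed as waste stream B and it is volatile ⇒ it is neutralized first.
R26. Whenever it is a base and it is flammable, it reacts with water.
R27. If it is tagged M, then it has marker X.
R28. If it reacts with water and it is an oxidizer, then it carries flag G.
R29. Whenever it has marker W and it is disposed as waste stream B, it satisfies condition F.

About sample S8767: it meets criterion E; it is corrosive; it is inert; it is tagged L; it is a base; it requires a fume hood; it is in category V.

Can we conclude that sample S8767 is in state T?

Forward chaining from the given facts derives: is disposed as waste stream B, requires PPE level 3, is in category K, carries flag Z, meets criterion D, is in category A, is hazardous, is a catalyst, has marker S.
The only rule concluding "it is in state T" is R1, which needs "it is in category N"; that is never established.

No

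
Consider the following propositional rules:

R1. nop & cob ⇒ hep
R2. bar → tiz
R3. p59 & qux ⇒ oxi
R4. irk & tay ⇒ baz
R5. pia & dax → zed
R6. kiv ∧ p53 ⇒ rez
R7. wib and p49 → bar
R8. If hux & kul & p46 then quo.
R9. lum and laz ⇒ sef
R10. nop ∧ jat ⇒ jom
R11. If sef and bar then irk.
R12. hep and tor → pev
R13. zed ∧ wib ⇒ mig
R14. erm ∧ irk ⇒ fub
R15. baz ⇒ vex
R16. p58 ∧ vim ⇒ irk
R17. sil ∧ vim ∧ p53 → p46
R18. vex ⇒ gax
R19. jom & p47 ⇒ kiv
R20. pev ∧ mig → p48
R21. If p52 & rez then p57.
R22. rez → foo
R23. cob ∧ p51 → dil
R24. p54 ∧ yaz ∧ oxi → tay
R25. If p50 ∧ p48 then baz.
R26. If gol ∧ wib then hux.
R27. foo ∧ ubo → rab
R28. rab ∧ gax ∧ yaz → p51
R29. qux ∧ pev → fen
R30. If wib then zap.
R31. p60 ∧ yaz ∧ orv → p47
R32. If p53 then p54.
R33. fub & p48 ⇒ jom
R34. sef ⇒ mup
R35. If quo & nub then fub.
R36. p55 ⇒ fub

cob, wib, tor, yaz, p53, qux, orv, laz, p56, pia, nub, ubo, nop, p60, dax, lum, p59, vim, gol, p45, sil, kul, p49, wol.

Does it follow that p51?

Yes

hep  (by R1: nop, cob)
oxi  (by R3: p59, qux)
zed  (by R5: pia, dax)
bar  (by R7: wib, p49)
sef  (by R9: lum, laz)
irk  (by R11: sef, bar)
pev  (by R12: hep, tor)
mig  (by R13: zed, wib)
p46  (by R17: sil, vim, p53)
p48  (by R20: pev, mig)
hux  (by R26: gol, wib)
p47  (by R31: p60, yaz, orv)
p54  (by R32: p53)
quo  (by R8: hux, kul, p46)
tay  (by R24: p54, yaz, oxi)
fub  (by R35: quo, nub)
baz  (by R4: irk, tay)
vex  (by R15: baz)
gax  (by R18: vex)
jom  (by R33: fub, p48)
kiv  (by R19: jom, p47)
rez  (by R6: kiv, p53)
foo  (by R22: rez)
rab  (by R27: foo, ubo)
p51  (by R28: rab, gax, yaz)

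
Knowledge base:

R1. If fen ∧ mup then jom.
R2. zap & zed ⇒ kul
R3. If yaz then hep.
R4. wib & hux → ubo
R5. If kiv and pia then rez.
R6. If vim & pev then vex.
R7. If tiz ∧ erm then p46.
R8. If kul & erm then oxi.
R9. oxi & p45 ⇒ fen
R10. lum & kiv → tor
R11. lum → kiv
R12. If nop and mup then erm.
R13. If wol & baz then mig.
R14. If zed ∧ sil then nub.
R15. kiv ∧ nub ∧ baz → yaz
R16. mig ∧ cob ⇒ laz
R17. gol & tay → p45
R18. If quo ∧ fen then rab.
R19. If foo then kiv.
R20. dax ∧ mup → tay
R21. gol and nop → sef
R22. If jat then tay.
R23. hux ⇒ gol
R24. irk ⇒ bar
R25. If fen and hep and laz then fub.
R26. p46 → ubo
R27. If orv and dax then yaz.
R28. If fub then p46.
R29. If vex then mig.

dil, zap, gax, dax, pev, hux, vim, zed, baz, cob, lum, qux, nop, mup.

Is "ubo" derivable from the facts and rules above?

Forward chaining from the given facts derives: kul, vex, kiv, erm, tay, gol, mig, oxi, tor, laz, p45, sef, fen, jom.
Rules concluding ubo: R4 needs wib; R26 needs p46 — none of these are established.

No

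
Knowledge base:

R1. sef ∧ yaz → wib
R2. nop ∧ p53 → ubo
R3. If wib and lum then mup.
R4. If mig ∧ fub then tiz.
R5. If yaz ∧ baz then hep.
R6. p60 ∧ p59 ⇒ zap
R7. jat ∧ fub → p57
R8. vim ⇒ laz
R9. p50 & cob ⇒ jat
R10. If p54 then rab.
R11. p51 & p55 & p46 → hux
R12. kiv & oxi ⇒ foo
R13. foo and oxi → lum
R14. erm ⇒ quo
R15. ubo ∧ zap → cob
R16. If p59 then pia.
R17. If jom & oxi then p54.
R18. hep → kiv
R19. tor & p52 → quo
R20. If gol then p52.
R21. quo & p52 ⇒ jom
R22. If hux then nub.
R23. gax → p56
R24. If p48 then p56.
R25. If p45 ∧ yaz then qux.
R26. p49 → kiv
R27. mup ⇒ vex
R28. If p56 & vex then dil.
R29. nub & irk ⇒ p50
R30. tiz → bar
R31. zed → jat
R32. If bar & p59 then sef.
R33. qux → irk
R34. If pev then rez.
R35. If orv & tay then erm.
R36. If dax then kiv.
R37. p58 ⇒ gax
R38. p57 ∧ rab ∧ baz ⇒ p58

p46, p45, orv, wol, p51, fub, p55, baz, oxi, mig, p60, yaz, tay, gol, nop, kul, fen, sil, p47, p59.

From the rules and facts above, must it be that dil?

No

Forward chaining from the given facts derives: tiz, hep, zap, hux, pia, kiv, p52, nub, qux, bar, sef, irk, erm, wib, foo, lum, quo, jom, p50, mup, p54, vex, rab.
The only rule concluding dil is R28, which needs p56; that is never established.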